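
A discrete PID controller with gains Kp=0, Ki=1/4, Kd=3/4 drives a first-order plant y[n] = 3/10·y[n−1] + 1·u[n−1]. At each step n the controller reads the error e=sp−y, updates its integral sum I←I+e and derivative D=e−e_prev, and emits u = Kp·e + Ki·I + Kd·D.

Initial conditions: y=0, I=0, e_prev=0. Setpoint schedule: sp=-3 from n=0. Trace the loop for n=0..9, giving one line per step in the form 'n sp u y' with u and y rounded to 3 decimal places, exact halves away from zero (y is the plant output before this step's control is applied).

0 -3 -3.000 0.000
1 -3 1.500 -3.000
2 -3 -4.350 0.600
3 -3 2.220 -4.170
4 -3 -6.204 0.969
5 -3 3.540 -5.913
6 -3 -8.573 1.766
7 -3 5.805 -8.043
8 -3 -11.726 3.392
9 -3 9.352 -10.709

(exact arithmetic carried between steps; '≈' marks a value shown rounded to 6 d.p. or computed from one; I and e_prev carry over from the previous line; the table rounds u and y to 3 d.p., halves away from zero)
n=0: y=0, sp=-3, e=sp−y=-3; I=-3, D=e−e_prev=-3; u=0·(-3)+1/4·(-3)+3/4·(-3)=-3; next y=3/10·0+1·(-3)=-3
n=1: y=-3, sp=-3, e=sp−y=0; I=-3, D=e−e_prev=3; u=0·0+1/4·(-3)+3/4·3=1.5; next y=3/10·(-3)+1·1.5=0.6
n=2: y=0.6, sp=-3, e=sp−y=-3.6; I=-6.6, D=e−e_prev=-3.6; u=0·(-3.6)+1/4·(-6.6)+3/4·(-3.6)=-4.35; next y=3/10·0.6+1·(-4.35)=-4.17
n=3: y=-4.17, sp=-3, e=sp−y=1.17; I=-5.43, D=e−e_prev=4.77; u=0·1.17+1/4·(-5.43)+3/4·4.77=2.22; next y=3/10·(-4.17)+1·2.22=0.969
n=4: y=0.969, sp=-3, e=sp−y=-3.969; I=-9.399, D=e−e_prev=-5.139; u=0·(-3.969)+1/4·(-9.399)+3/4·(-5.139)=-6.204; next y=3/10·0.969+1·(-6.204)=-5.9133
n=5: y=-5.9133, sp=-3, e=sp−y=2.9133; I=-6.4857, D=e−e_prev=6.8823; u=0·2.9133+1/4·(-6.4857)+3/4·6.8823=3.5403; next y=3/10·(-5.9133)+1·3.5403=1.76631
n=6: y=1.76631, sp=-3, e=sp−y=-4.76631; I=-11.25201, D=e−e_prev=-7.67961; u=0·(-4.76631)+1/4·(-11.25201)+3/4·(-7.67961)=-8.57271; next y=3/10·1.76631+1·(-8.57271)=-8.042817
n=7: y=-8.042817, sp=-3, e=sp−y=5.042817; I=-6.209193, D=e−e_prev=9.809127; u=0·5.042817+1/4·(-6.209193)+3/4·9.809127=5.804547; next y=3/10·(-8.042817)+1·5.804547≈3.391702
n=8: y≈3.391702, sp=-3, e=sp−y≈-6.391702; I≈-12.600895, D=e−e_prev≈-11.434519; u=0·(-6.391702)+1/4·(-12.600895)+3/4·(-11.434519)≈-11.726113; next y=3/10·3.391702+1·(-11.726113)≈-10.708602
n=9: y≈-10.708602, sp=-3, e=sp−y≈7.708602; I≈-4.892293, D=e−e_prev≈14.100304; u=0·7.708602+1/4·(-4.892293)+3/4·14.100304≈9.352155; next y=3/10·(-10.708602)+1·9.352155≈6.139574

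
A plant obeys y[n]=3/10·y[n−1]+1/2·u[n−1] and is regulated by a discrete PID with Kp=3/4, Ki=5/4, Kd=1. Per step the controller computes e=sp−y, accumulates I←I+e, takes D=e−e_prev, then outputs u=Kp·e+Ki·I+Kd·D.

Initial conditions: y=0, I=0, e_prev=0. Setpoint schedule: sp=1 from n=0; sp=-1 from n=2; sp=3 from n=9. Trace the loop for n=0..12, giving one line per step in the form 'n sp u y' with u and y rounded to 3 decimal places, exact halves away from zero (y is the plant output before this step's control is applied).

0 1 3.000 0.000
1 1 -1.250 1.500
2 -1 -1.350 -0.175
3 -1 -0.399 -0.728
4 -1 -2.222 -0.418
5 -1 -0.184 -1.236
6 -1 -3.027 -0.463
7 -1 0.643 -1.652
8 -1 -4.165 -0.174
9 3 14.163 -2.135
10 3 -11.107 6.441
11 3 23.354 -3.621
12 3 -21.067 10.591

(exact arithmetic carried between steps; '≈' marks a value shown rounded to 6 d.p. or computed from one; I and e_prev carry over from the previous line; the table rounds u and y to 3 d.p., halves away from zero)
n=0: y=0, sp=1, e=sp−y=1; I=1, D=e−e_prev=1; u=3/4·1+5/4·1+1·1=3; next y=3/10·0+1/2·3=1.5
n=1: y=1.5, sp=1, e=sp−y=-0.5; I=0.5, D=e−e_prev=-1.5; u=3/4·(-0.5)+5/4·0.5+1·(-1.5)=-1.25; next y=3/10·1.5+1/2·(-1.25)=-0.175
n=2: y=-0.175, sp=-1, e=sp−y=-0.825; I=-0.325, D=e−e_prev=-0.325; u=3/4·(-0.825)+5/4·(-0.325)+1·(-0.325)=-1.35; next y=3/10·(-0.175)+1/2·(-1.35)=-0.7275
n=3: y=-0.7275, sp=-1, e=sp−y=-0.2725; I=-0.5975, D=e−e_prev=0.5525; u=3/4·(-0.2725)+5/4·(-0.5975)+1·0.5525=-0.39875; next y=3/10·(-0.7275)+1/2·(-0.39875)=-0.417625
n=4: y=-0.417625, sp=-1, e=sp−y=-0.582375; I=-1.179875, D=e−e_prev=-0.309875; u=3/4·(-0.582375)+5/4·(-1.179875)+1·(-0.309875)=-2.2215; next y=3/10·(-0.417625)+1/2·(-2.2215)≈-1.236038
n=5: y≈-1.236038, sp=-1, e=sp−y≈0.236038; I≈-0.943838, D=e−e_prev≈0.818413; u=3/4·0.236038+5/4·(-0.943838)+1·0.818413≈-0.184356; next y=3/10·(-1.236038)+1/2·(-0.184356)≈-0.462989
n=6: y≈-0.462989, sp=-1, e=sp−y≈-0.537011; I≈-1.480848, D=e−e_prev≈-0.773048; u=3/4·(-0.537011)+5/4·(-1.480848)+1·(-0.773048)≈-3.026866; next y=3/10·(-0.462989)+1/2·(-3.026866)≈-1.652330
n=7: y≈-1.652330, sp=-1, e=sp−y≈0.652330; I≈-0.828518, D=e−e_prev≈1.189341; u=3/4·0.652330+5/4·(-0.828518)+1·1.189341≈0.642940; next y=3/10·(-1.652330)+1/2·0.642940≈-0.174229
n=8: y≈-0.174229, sp=-1, e=sp−y≈-0.825771; I≈-1.654289, D=e−e_prev≈-1.478101; u=3/4·(-0.825771)+5/4·(-1.654289)+1·(-1.478101)≈-4.165291; next y=3/10·(-0.174229)+1/2·(-4.165291)≈-2.134914
n=9: y≈-2.134914, sp=3, e=sp−y≈5.134914; I≈3.480625, D=e−e_prev≈5.960685; u=3/4·5.134914+5/4·3.480625+1·5.960685≈14.162652; next y=3/10·(-2.134914)+1/2·14.162652≈6.440852
n=10: y≈6.440852, sp=3, e=sp−y≈-3.440852; I≈0.039773, D=e−e_prev≈-8.575766; u=3/4·(-3.440852)+5/4·0.039773+1·(-8.575766)≈-11.106689; next y=3/10·6.440852+1/2·(-11.106689)≈-3.621089
n=11: y≈-3.621089, sp=3, e=sp−y≈6.621089; I≈6.660862, D=e−e_prev≈10.061941; u=3/4·6.621089+5/4·6.660862+1·10.061941≈23.353834; next y=3/10·(-3.621089)+1/2·23.353834≈10.590591
n=12: y≈10.590591, sp=3, e=sp−y≈-7.590591; I≈-0.929729, D=e−e_prev≈-14.211679; u=3/4·(-7.590591)+5/4·(-0.929729)+1·(-14.211679)≈-21.066783; next y=3/10·10.590591+1/2·(-21.066783)≈-7.356214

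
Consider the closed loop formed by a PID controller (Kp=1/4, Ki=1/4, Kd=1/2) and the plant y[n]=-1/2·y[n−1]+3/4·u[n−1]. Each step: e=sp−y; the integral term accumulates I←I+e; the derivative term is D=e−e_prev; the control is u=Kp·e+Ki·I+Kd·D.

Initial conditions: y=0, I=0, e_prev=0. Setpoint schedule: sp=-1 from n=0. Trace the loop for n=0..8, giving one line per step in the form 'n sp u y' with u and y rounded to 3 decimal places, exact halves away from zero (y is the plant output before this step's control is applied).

(exact arithmetic carried between steps; '≈' marks a value shown rounded to 6 d.p. or computed from one; I and e_prev carry over from the previous line; the table rounds u and y to 3 d.p., halves away from zero)
n=0: y=0, sp=-1, e=sp−y=-1; I=-1, D=e−e_prev=-1; u=1/4·(-1)+1/4·(-1)+1/2·(-1)=-1; next y=-1/2·0+3/4·(-1)=-0.75
n=1: y=-0.75, sp=-1, e=sp−y=-0.25; I=-1.25, D=e−e_prev=0.75; u=1/4·(-0.25)+1/4·(-1.25)+1/2·0.75=0; next y=-1/2·(-0.75)+3/4·0=0.375
n=2: y=0.375, sp=-1, e=sp−y=-1.375; I=-2.625, D=e−e_prev=-1.125; u=1/4·(-1.375)+1/4·(-2.625)+1/2·(-1.125)=-1.5625; next y=-1/2·0.375+3/4·(-1.5625)=-1.359375
n=3: y=-1.359375, sp=-1, e=sp−y=0.359375; I=-2.265625, D=e−e_prev=1.734375; u=1/4·0.359375+1/4·(-2.265625)+1/2·1.734375=0.390625; next y=-1/2·(-1.359375)+3/4·0.390625≈0.972656
n=4: y≈0.972656, sp=-1, e=sp−y≈-1.972656; I≈-4.238281, D=e−e_prev≈-2.332031; u=1/4·(-1.972656)+1/4·(-4.238281)+1/2·(-2.332031)≈-2.71875; next y=-1/2·0.972656+3/4·(-2.71875)≈-2.525391
n=5: y≈-2.525391, sp=-1, e=sp−y≈1.525391; I≈-2.712891, D=e−e_prev≈3.498047; u=1/4·1.525391+1/4·(-2.712891)+1/2·3.498047≈1.452148; next y=-1/2·(-2.525391)+3/4·1.452148≈2.351807
n=6: y≈2.351807, sp=-1, e=sp−y≈-3.351807; I≈-6.064697, D=e−e_prev≈-4.877197; u=1/4·(-3.351807)+1/4·(-6.064697)+1/2·(-4.877197)≈-4.792725; next y=-1/2·2.351807+3/4·(-4.792725)≈-4.770447
n=7: y≈-4.770447, sp=-1, e=sp−y≈3.770447; I≈-2.294250, D=e−e_prev≈7.122253; u=1/4·3.770447+1/4·(-2.294250)+1/2·7.122253≈3.930176; next y=-1/2·(-4.770447)+3/4·3.930176≈5.332855
n=8: y≈5.332855, sp=-1, e=sp−y≈-6.332855; I≈-8.627106, D=e−e_prev≈-10.103302; u=1/4·(-6.332855)+1/4·(-8.627106)+1/2·(-10.103302)≈-8.791641; next y=-1/2·5.332855+3/4·(-8.791641)≈-9.260159

0 -1 -1.000 0.000
1 -1 0.000 -0.750
2 -1 -1.563 0.375
3 -1 0.391 -1.359
4 -1 -2.719 0.973
5 -1 1.452 -2.525
6 -1 -4.793 2.352
7 -1 3.930 -4.770
8 -1 -8.792 5.333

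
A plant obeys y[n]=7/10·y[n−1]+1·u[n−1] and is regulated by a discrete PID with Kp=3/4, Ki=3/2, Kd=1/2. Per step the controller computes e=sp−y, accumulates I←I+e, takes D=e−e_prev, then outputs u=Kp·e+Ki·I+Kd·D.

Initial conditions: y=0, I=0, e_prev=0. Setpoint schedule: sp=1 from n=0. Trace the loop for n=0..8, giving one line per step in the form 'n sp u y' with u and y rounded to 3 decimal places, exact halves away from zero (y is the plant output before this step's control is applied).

(exact arithmetic carried between steps; '≈' marks a value shown rounded to 6 d.p. or computed from one; I and e_prev carry over from the previous line; the table rounds u and y to 3 d.p., halves away from zero)
n=0: y=0, sp=1, e=sp−y=1; I=1, D=e−e_prev=1; u=3/4·1+3/2·1+1/2·1=2.75; next y=7/10·0+1·2.75=2.75
n=1: y=2.75, sp=1, e=sp−y=-1.75; I=-0.75, D=e−e_prev=-2.75; u=3/4·(-1.75)+3/2·(-0.75)+1/2·(-2.75)=-3.8125; next y=7/10·2.75+1·(-3.8125)=-1.8875
n=2: y=-1.8875, sp=1, e=sp−y=2.8875; I=2.1375, D=e−e_prev=4.6375; u=3/4·2.8875+3/2·2.1375+1/2·4.6375=7.690625; next y=7/10·(-1.8875)+1·7.690625=6.369375
n=3: y=6.369375, sp=1, e=sp−y=-5.369375; I=-3.231875, D=e−e_prev=-8.256875; u=3/4·(-5.369375)+3/2·(-3.231875)+1/2·(-8.256875)≈-13.003281; next y=7/10·6.369375+1·(-13.003281)≈-8.544719
n=4: y≈-8.544719, sp=1, e=sp−y≈9.544719; I≈6.312844, D=e−e_prev≈14.914094; u=3/4·9.544719+3/2·6.312844+1/2·14.914094≈24.084852; next y=7/10·(-8.544719)+1·24.084852≈18.103548
n=5: y≈18.103548, sp=1, e=sp−y≈-17.103548; I≈-10.790705, D=e−e_prev≈-26.648267; u=3/4·(-17.103548)+3/2·(-10.790705)+1/2·(-26.648267)≈-42.337852; next y=7/10·18.103548+1·(-42.337852)≈-29.665368
n=6: y≈-29.665368, sp=1, e=sp−y≈30.665368; I≈19.874663, D=e−e_prev≈47.768916; u=3/4·30.665368+3/2·19.874663+1/2·47.768916≈76.695479; next y=7/10·(-29.665368)+1·76.695479≈55.929722
n=7: y≈55.929722, sp=1, e=sp−y≈-54.929722; I≈-35.055058, D=e−e_prev≈-85.595090; u=3/4·(-54.929722)+3/2·(-35.055058)+1/2·(-85.595090)≈-136.577424; next y=7/10·55.929722+1·(-136.577424)≈-97.426618
n=8: y≈-97.426618, sp=1, e=sp−y≈98.426618; I≈63.371560, D=e−e_prev≈153.356340; u=3/4·98.426618+3/2·63.371560+1/2·153.356340≈245.555474; next y=7/10·(-97.426618)+1·245.555474≈177.356841

0 1 2.750 0.000
1 1 -3.813 2.750
2 1 7.691 -1.888
3 1 -13.003 6.369
4 1 24.085 -8.545
5 1 -42.338 18.104
6 1 76.695 -29.665
7 1 -136.577 55.930
8 1 245.555 -97.427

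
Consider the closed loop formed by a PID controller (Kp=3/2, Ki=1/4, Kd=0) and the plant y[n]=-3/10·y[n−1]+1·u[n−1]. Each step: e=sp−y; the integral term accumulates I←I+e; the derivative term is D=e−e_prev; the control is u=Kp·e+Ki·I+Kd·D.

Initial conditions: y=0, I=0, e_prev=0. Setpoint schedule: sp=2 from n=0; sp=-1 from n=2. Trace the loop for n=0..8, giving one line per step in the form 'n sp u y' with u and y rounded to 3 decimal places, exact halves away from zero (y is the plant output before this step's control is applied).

0 2 3.500 0.000
1 2 -2.125 3.500
2 -1 3.931 -3.175
3 -1 -9.628 4.884
4 -1 16.860 -11.093
5 -1 -35.359 20.188
6 -1 67.150 -41.415
7 -1 -134.478 79.575
8 -1 261.748 -158.351

(exact arithmetic carried between steps; '≈' marks a value shown rounded to 6 d.p. or computed from one; I and e_prev carry over from the previous line; the table rounds u and y to 3 d.p., halves away from zero)
n=0: y=0, sp=2, e=sp−y=2; I=2, D=e−e_prev=2; u=3/2·2+1/4·2+0·2=3.5; next y=-3/10·0+1·3.5=3.5
n=1: y=3.5, sp=2, e=sp−y=-1.5; I=0.5, D=e−e_prev=-3.5; u=3/2·(-1.5)+1/4·0.5+0·(-3.5)=-2.125; next y=-3/10·3.5+1·(-2.125)=-3.175
n=2: y=-3.175, sp=-1, e=sp−y=2.175; I=2.675, D=e−e_prev=3.675; u=3/2·2.175+1/4·2.675+0·3.675=3.93125; next y=-3/10·(-3.175)+1·3.93125=4.88375
n=3: y=4.88375, sp=-1, e=sp−y=-5.88375; I=-3.20875, D=e−e_prev=-8.05875; u=3/2·(-5.88375)+1/4·(-3.20875)+0·(-8.05875)≈-9.627813; next y=-3/10·4.88375+1·(-9.627813)≈-11.092938
n=4: y≈-11.092938, sp=-1, e=sp−y≈10.092938; I≈6.884188, D=e−e_prev≈15.976688; u=3/2·10.092938+1/4·6.884188+0·15.976688≈16.860453; next y=-3/10·(-11.092938)+1·16.860453≈20.188334
n=5: y≈20.188334, sp=-1, e=sp−y≈-21.188334; I≈-14.304147, D=e−e_prev≈-31.281272; u=3/2·(-21.188334)+1/4·(-14.304147)+0·(-31.281272)≈-35.358538; next y=-3/10·20.188334+1·(-35.358538)≈-41.415039
n=6: y≈-41.415039, sp=-1, e=sp−y≈40.415039; I≈26.110892, D=e−e_prev≈61.603373; u=3/2·40.415039+1/4·26.110892+0·61.603373≈67.150281; next y=-3/10·(-41.415039)+1·67.150281≈79.574792
n=7: y≈79.574792, sp=-1, e=sp−y≈-80.574792; I≈-54.463901, D=e−e_prev≈-120.989831; u=3/2·(-80.574792)+1/4·(-54.463901)+0·(-120.989831)≈-134.478164; next y=-3/10·79.574792+1·(-134.478164)≈-158.350601
n=8: y≈-158.350601, sp=-1, e=sp−y≈157.350601; I≈102.886701, D=e−e_prev≈237.925394; u=3/2·157.350601+1/4·102.886701+0·237.925394≈261.747577; next y=-3/10·(-158.350601)+1·261.747577≈309.252758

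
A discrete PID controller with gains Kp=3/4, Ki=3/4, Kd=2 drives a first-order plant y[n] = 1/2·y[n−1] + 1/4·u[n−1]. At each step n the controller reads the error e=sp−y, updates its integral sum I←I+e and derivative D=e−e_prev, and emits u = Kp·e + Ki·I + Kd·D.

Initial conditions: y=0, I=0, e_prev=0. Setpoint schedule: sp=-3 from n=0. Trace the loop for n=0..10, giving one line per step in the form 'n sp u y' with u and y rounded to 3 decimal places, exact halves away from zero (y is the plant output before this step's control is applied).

(exact arithmetic carried between steps; '≈' marks a value shown rounded to 6 d.p. or computed from one; I and e_prev carry over from the previous line; the table rounds u and y to 3 d.p., halves away from zero)
n=0: y=0, sp=-3, e=sp−y=-3; I=-3, D=e−e_prev=-3; u=3/4·(-3)+3/4·(-3)+2·(-3)=-10.5; next y=1/2·0+1/4·(-10.5)=-2.625
n=1: y=-2.625, sp=-3, e=sp−y=-0.375; I=-3.375, D=e−e_prev=2.625; u=3/4·(-0.375)+3/4·(-3.375)+2·2.625=2.4375; next y=1/2·(-2.625)+1/4·2.4375=-0.703125
n=2: y=-0.703125, sp=-3, e=sp−y=-2.296875; I=-5.671875, D=e−e_prev=-1.921875; u=3/4·(-2.296875)+3/4·(-5.671875)+2·(-1.921875)≈-9.820313; next y=1/2·(-0.703125)+1/4·(-9.820313)≈-2.806641
n=3: y≈-2.806641, sp=-3, e=sp−y≈-0.193359; I≈-5.865234, D=e−e_prev≈2.103516; u=3/4·(-0.193359)+3/4·(-5.865234)+2·2.103516≈-0.336914; next y=1/2·(-2.806641)+1/4·(-0.336914)≈-1.487549
n=4: y≈-1.487549, sp=-3, e=sp−y≈-1.512451; I≈-7.377686, D=e−e_prev≈-1.319092; u=3/4·(-1.512451)+3/4·(-7.377686)+2·(-1.319092)≈-9.305786; next y=1/2·(-1.487549)+1/4·(-9.305786)≈-3.070221
n=5: y≈-3.070221, sp=-3, e=sp−y≈0.070221; I≈-7.307465, D=e−e_prev≈1.582672; u=3/4·0.070221+3/4·(-7.307465)+2·1.582672≈-2.262589; next y=1/2·(-3.070221)+1/4·(-2.262589)≈-2.100758
n=6: y≈-2.100758, sp=-3, e=sp−y≈-0.899242; I≈-8.206707, D=e−e_prev≈-0.969463; u=3/4·(-0.899242)+3/4·(-8.206707)+2·(-0.969463)≈-8.768389; next y=1/2·(-2.100758)+1/4·(-8.768389)≈-3.242476
n=7: y≈-3.242476, sp=-3, e=sp−y≈0.242476; I≈-7.964231, D=e−e_prev≈1.141718; u=3/4·0.242476+3/4·(-7.964231)+2·1.141718≈-3.507879; next y=1/2·(-3.242476)+1/4·(-3.507879)≈-2.498208
n=8: y≈-2.498208, sp=-3, e=sp−y≈-0.501792; I≈-8.466023, D=e−e_prev≈-0.744268; u=3/4·(-0.501792)+3/4·(-8.466023)+2·(-0.744268)≈-8.214398; next y=1/2·(-2.498208)+1/4·(-8.214398)≈-3.302703
n=9: y≈-3.302703, sp=-3, e=sp−y≈0.302703; I≈-8.163320, D=e−e_prev≈0.804495; u=3/4·0.302703+3/4·(-8.163320)+2·0.804495≈-4.286471; next y=1/2·(-3.302703)+1/4·(-4.286471)≈-2.722970
n=10: y≈-2.722970, sp=-3, e=sp−y≈-0.277030; I≈-8.440350, D=e−e_prev≈-0.579734; u=3/4·(-0.277030)+3/4·(-8.440350)+2·(-0.579734)≈-7.697503; next y=1/2·(-2.722970)+1/4·(-7.697503)≈-3.285861

0 -3 -10.500 0.000
1 -3 2.438 -2.625
2 -3 -9.820 -0.703
3 -3 -0.337 -2.807
4 -3 -9.306 -1.488
5 -3 -2.263 -3.070
6 -3 -8.768 -2.101
7 -3 -3.508 -3.242
8 -3 -8.214 -2.498
9 -3 -4.286 -3.303
10 -3 -7.698 -2.723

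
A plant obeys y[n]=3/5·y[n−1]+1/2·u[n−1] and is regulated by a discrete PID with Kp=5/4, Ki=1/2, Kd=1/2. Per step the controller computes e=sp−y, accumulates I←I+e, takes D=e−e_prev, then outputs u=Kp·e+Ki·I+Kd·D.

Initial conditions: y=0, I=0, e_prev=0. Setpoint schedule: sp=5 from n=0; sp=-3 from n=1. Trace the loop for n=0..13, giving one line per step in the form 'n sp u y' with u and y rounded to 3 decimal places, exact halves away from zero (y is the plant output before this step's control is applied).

0 5 11.250 0.000
1 -3 -19.406 5.625
2 -3 9.988 -6.328
3 -3 -11.256 1.197
4 -3 4.149 -4.910
5 -3 -7.036 -0.872
6 -3 1.050 -4.041
7 -3 -4.832 -1.900
8 -3 -0.585 -3.556
9 -3 -3.677 -2.426
10 -3 -1.446 -3.294
11 -3 -3.071 -2.700
12 -3 -1.899 -3.155
13 -3 -2.753 -2.842

(exact arithmetic carried between steps; '≈' marks a value shown rounded to 6 d.p. or computed from one; I and e_prev carry over from the previous line; the table rounds u and y to 3 d.p., halves away from zero)
n=0: y=0, sp=5, e=sp−y=5; I=5, D=e−e_prev=5; u=5/4·5+1/2·5+1/2·5=11.25; next y=3/5·0+1/2·11.25=5.625
n=1: y=5.625, sp=-3, e=sp−y=-8.625; I=-3.625, D=e−e_prev=-13.625; u=5/4·(-8.625)+1/2·(-3.625)+1/2·(-13.625)=-19.40625; next y=3/5·5.625+1/2·(-19.40625)=-6.328125
n=2: y=-6.328125, sp=-3, e=sp−y=3.328125; I=-0.296875, D=e−e_prev=11.953125; u=5/4·3.328125+1/2·(-0.296875)+1/2·11.953125≈9.988281; next y=3/5·(-6.328125)+1/2·9.988281≈1.197266
n=3: y≈1.197266, sp=-3, e=sp−y≈-4.197266; I≈-4.494141, D=e−e_prev≈-7.525391; u=5/4·(-4.197266)+1/2·(-4.494141)+1/2·(-7.525391)≈-11.256348; next y=3/5·1.197266+1/2·(-11.256348)≈-4.909814
n=4: y≈-4.909814, sp=-3, e=sp−y≈1.909814; I≈-2.584326, D=e−e_prev≈6.107080; u=5/4·1.909814+1/2·(-2.584326)+1/2·6.107080≈4.148645; next y=3/5·(-4.909814)+1/2·4.148645≈-0.871566
n=5: y≈-0.871566, sp=-3, e=sp−y≈-2.128434; I≈-4.712760, D=e−e_prev≈-4.038248; u=5/4·(-2.128434)+1/2·(-4.712760)+1/2·(-4.038248)≈-7.036046; next y=3/5·(-0.871566)+1/2·(-7.036046)≈-4.040963
n=6: y≈-4.040963, sp=-3, e=sp−y≈1.040963; I≈-3.671797, D=e−e_prev≈3.169397; u=5/4·1.040963+1/2·(-3.671797)+1/2·3.169397≈1.050003; next y=3/5·(-4.040963)+1/2·1.050003≈-1.899576
n=7: y≈-1.899576, sp=-3, e=sp−y≈-1.100424; I≈-4.772221, D=e−e_prev≈-2.141387; u=5/4·(-1.100424)+1/2·(-4.772221)+1/2·(-2.141387)≈-4.832334; next y=3/5·(-1.899576)+1/2·(-4.832334)≈-3.555913
n=8: y≈-3.555913, sp=-3, e=sp−y≈0.555913; I≈-4.216308, D=e−e_prev≈1.656337; u=5/4·0.555913+1/2·(-4.216308)+1/2·1.656337≈-0.585095; next y=3/5·(-3.555913)+1/2·(-0.585095)≈-2.426095
n=9: y≈-2.426095, sp=-3, e=sp−y≈-0.573905; I≈-4.790213, D=e−e_prev≈-1.129817; u=5/4·(-0.573905)+1/2·(-4.790213)+1/2·(-1.129817)≈-3.677396; next y=3/5·(-2.426095)+1/2·(-3.677396)≈-3.294355
n=10: y≈-3.294355, sp=-3, e=sp−y≈0.294355; I≈-4.495858, D=e−e_prev≈0.868260; u=5/4·0.294355+1/2·(-4.495858)+1/2·0.868260≈-1.445855; next y=3/5·(-3.294355)+1/2·(-1.445855)≈-2.699541
n=11: y≈-2.699541, sp=-3, e=sp−y≈-0.300459; I≈-4.796317, D=e−e_prev≈-0.594815; u=5/4·(-0.300459)+1/2·(-4.796317)+1/2·(-0.594815)≈-3.071140; next y=3/5·(-2.699541)+1/2·(-3.071140)≈-3.155295
n=12: y≈-3.155295, sp=-3, e=sp−y≈0.155295; I≈-4.641023, D=e−e_prev≈0.455754; u=5/4·0.155295+1/2·(-4.641023)+1/2·0.455754≈-1.898516; next y=3/5·(-3.155295)+1/2·(-1.898516)≈-2.842435
n=13: y≈-2.842435, sp=-3, e=sp−y≈-0.157565; I≈-4.798588, D=e−e_prev≈-0.312860; u=5/4·(-0.157565)+1/2·(-4.798588)+1/2·(-0.312860)≈-2.752680; next y=3/5·(-2.842435)+1/2·(-2.752680)≈-3.081801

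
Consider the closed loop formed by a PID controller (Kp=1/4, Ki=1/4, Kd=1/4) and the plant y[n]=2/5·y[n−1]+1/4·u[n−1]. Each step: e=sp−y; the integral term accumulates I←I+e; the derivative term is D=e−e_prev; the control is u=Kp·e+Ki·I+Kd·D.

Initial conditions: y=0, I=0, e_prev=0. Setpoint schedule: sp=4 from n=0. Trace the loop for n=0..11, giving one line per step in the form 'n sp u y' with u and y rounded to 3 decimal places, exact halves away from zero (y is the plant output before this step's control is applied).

(exact arithmetic carried between steps; '≈' marks a value shown rounded to 6 d.p. or computed from one; I and e_prev carry over from the previous line; the table rounds u and y to 3 d.p., halves away from zero)
n=0: y=0, sp=4, e=sp−y=4; I=4, D=e−e_prev=4; u=1/4·4+1/4·4+1/4·4=3; next y=2/5·0+1/4·3=0.75
n=1: y=0.75, sp=4, e=sp−y=3.25; I=7.25, D=e−e_prev=-0.75; u=1/4·3.25+1/4·7.25+1/4·(-0.75)=2.4375; next y=2/5·0.75+1/4·2.4375=0.909375
n=2: y=0.909375, sp=4, e=sp−y=3.090625; I=10.340625, D=e−e_prev=-0.159375; u=1/4·3.090625+1/4·10.340625+1/4·(-0.159375)≈3.317969; next y=2/5·0.909375+1/4·3.317969≈1.193242
n=3: y≈1.193242, sp=4, e=sp−y≈2.806758; I≈13.147383, D=e−e_prev≈-0.283867; u=1/4·2.806758+1/4·13.147383+1/4·(-0.283867)≈3.917568; next y=2/5·1.193242+1/4·3.917568≈1.456689
n=4: y≈1.456689, sp=4, e=sp−y≈2.543311; I≈15.690694, D=e−e_prev≈-0.263447; u=1/4·2.543311+1/4·15.690694+1/4·(-0.263447)≈4.492640; next y=2/5·1.456689+1/4·4.492640≈1.705835
n=5: y≈1.705835, sp=4, e=sp−y≈2.294165; I≈17.984858, D=e−e_prev≈-0.249147; u=1/4·2.294165+1/4·17.984858+1/4·(-0.249147)≈5.007469; next y=2/5·1.705835+1/4·5.007469≈1.934201
n=6: y≈1.934201, sp=4, e=sp−y≈2.065799; I≈20.050657, D=e−e_prev≈-0.228366; u=1/4·2.065799+1/4·20.050657+1/4·(-0.228366)≈5.472022; next y=2/5·1.934201+1/4·5.472022≈2.141686
n=7: y≈2.141686, sp=4, e=sp−y≈1.858314; I≈21.908971, D=e−e_prev≈-0.207485; u=1/4·1.858314+1/4·21.908971+1/4·(-0.207485)≈5.889950; next y=2/5·2.141686+1/4·5.889950≈2.329162
n=8: y≈2.329162, sp=4, e=sp−y≈1.670838; I≈23.579809, D=e−e_prev≈-0.187476; u=1/4·1.670838+1/4·23.579809+1/4·(-0.187476)≈6.265793; next y=2/5·2.329162+1/4·6.265793≈2.498113
n=9: y≈2.498113, sp=4, e=sp−y≈1.501887; I≈25.081696, D=e−e_prev≈-0.168951; u=1/4·1.501887+1/4·25.081696+1/4·(-0.168951)≈6.603658; next y=2/5·2.498113+1/4·6.603658≈2.650160
n=10: y≈2.650160, sp=4, e=sp−y≈1.349840; I≈26.431536, D=e−e_prev≈-0.152047; u=1/4·1.349840+1/4·26.431536+1/4·(-0.152047)≈6.907332; next y=2/5·2.650160+1/4·6.907332≈2.786897
n=11: y≈2.786897, sp=4, e=sp−y≈1.213103; I≈27.644639, D=e−e_prev≈-0.136737; u=1/4·1.213103+1/4·27.644639+1/4·(-0.136737)≈7.180251; next y=2/5·2.786897+1/4·7.180251≈2.909822

0 4 3.000 0.000
1 4 2.438 0.750
2 4 3.318 0.909
3 4 3.918 1.193
4 4 4.493 1.457
5 4 5.007 1.706
6 4 5.472 1.934
7 4 5.890 2.142
8 4 6.266 2.329
9 4 6.604 2.498
10 4 6.907 2.650
11 4 7.180 2.787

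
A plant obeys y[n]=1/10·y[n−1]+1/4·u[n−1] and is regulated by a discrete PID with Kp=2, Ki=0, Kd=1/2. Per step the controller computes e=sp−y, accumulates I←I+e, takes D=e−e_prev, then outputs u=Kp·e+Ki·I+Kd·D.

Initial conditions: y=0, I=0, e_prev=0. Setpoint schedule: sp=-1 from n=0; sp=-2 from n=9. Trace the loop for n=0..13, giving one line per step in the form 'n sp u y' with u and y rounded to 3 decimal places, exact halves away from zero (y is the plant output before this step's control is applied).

(exact arithmetic carried between steps; '≈' marks a value shown rounded to 6 d.p. or computed from one; I and e_prev carry over from the previous line; the table rounds u and y to 3 d.p., halves away from zero)
n=0: y=0, sp=-1, e=sp−y=-1; I=-1, D=e−e_prev=-1; u=2·(-1)+0·(-1)+1/2·(-1)=-2.5; next y=1/10·0+1/4·(-2.5)=-0.625
n=1: y=-0.625, sp=-1, e=sp−y=-0.375; I=-1.375, D=e−e_prev=0.625; u=2·(-0.375)+0·(-1.375)+1/2·0.625=-0.4375; next y=1/10·(-0.625)+1/4·(-0.4375)=-0.171875
n=2: y=-0.171875, sp=-1, e=sp−y=-0.828125; I=-2.203125, D=e−e_prev=-0.453125; u=2·(-0.828125)+0·(-2.203125)+1/2·(-0.453125)≈-1.882813; next y=1/10·(-0.171875)+1/4·(-1.882813)≈-0.487891
n=3: y≈-0.487891, sp=-1, e=sp−y≈-0.512109; I≈-2.715234, D=e−e_prev≈0.316016; u=2·(-0.512109)+0·(-2.715234)+1/2·0.316016≈-0.866211; next y=1/10·(-0.487891)+1/4·(-0.866211)≈-0.265342
n=4: y≈-0.265342, sp=-1, e=sp−y≈-0.734658; I≈-3.449893, D=e−e_prev≈-0.222549; u=2·(-0.734658)+0·(-3.449893)+1/2·(-0.222549)≈-1.580591; next y=1/10·(-0.265342)+1/4·(-1.580591)≈-0.421682
n=5: y≈-0.421682, sp=-1, e=sp−y≈-0.578318; I≈-4.028211, D=e−e_prev≈0.156340; u=2·(-0.578318)+0·(-4.028211)+1/2·0.156340≈-1.078466; next y=1/10·(-0.421682)+1/4·(-1.078466)≈-0.311785
n=6: y≈-0.311785, sp=-1, e=sp−y≈-0.688215; I≈-4.716426, D=e−e_prev≈-0.109897; u=2·(-0.688215)+0·(-4.716426)+1/2·(-0.109897)≈-1.431379; next y=1/10·(-0.311785)+1/4·(-1.431379)≈-0.389023
n=7: y≈-0.389023, sp=-1, e=sp−y≈-0.610977; I≈-5.327403, D=e−e_prev≈0.077239; u=2·(-0.610977)+0·(-5.327403)+1/2·0.077239≈-1.183334; next y=1/10·(-0.389023)+1/4·(-1.183334)≈-0.334736
n=8: y≈-0.334736, sp=-1, e=sp−y≈-0.665264; I≈-5.992667, D=e−e_prev≈-0.054287; u=2·(-0.665264)+0·(-5.992667)+1/2·(-0.054287)≈-1.357672; next y=1/10·(-0.334736)+1/4·(-1.357672)≈-0.372892
n=9: y≈-0.372892, sp=-2, e=sp−y≈-1.627108; I≈-7.619775, D=e−e_prev≈-0.961844; u=2·(-1.627108)+0·(-7.619775)+1/2·(-0.961844)≈-3.735139; next y=1/10·(-0.372892)+1/4·(-3.735139)≈-0.971074
n=10: y≈-0.971074, sp=-2, e=sp−y≈-1.028926; I≈-8.648701, D=e−e_prev≈0.598182; u=2·(-1.028926)+0·(-8.648701)+1/2·0.598182≈-1.758761; next y=1/10·(-0.971074)+1/4·(-1.758761)≈-0.536798
n=11: y≈-0.536798, sp=-2, e=sp−y≈-1.463202; I≈-10.111904, D=e−e_prev≈-0.434276; u=2·(-1.463202)+0·(-10.111904)+1/2·(-0.434276)≈-3.143543; next y=1/10·(-0.536798)+1/4·(-3.143543)≈-0.839565
n=12: y≈-0.839565, sp=-2, e=sp−y≈-1.160435; I≈-11.272338, D=e−e_prev≈0.302768; u=2·(-1.160435)+0·(-11.272338)+1/2·0.302768≈-2.169485; next y=1/10·(-0.839565)+1/4·(-2.169485)≈-0.626328
n=13: y≈-0.626328, sp=-2, e=sp−y≈-1.373672; I≈-12.646010, D=e−e_prev≈-0.213238; u=2·(-1.373672)+0·(-12.646010)+1/2·(-0.213238)≈-2.853963; next y=1/10·(-0.626328)+1/4·(-2.853963)≈-0.776124

0 -1 -2.500 0.000
1 -1 -0.438 -0.625
2 -1 -1.883 -0.172
3 -1 -0.866 -0.488
4 -1 -1.581 -0.265
5 -1 -1.078 -0.422
6 -1 -1.431 -0.312
7 -1 -1.183 -0.389
8 -1 -1.358 -0.335
9 -2 -3.735 -0.373
10 -2 -1.759 -0.971
11 -2 -3.144 -0.537
12 -2 -2.169 -0.840
13 -2 -2.854 -0.626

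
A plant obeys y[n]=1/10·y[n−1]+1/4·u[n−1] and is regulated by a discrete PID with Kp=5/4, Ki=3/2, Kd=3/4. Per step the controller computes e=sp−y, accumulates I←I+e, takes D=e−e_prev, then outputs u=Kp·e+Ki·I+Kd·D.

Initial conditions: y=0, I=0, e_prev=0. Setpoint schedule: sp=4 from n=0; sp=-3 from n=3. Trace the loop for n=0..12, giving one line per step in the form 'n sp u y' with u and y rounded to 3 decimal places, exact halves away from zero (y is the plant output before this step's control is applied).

(exact arithmetic carried between steps; '≈' marks a value shown rounded to 6 d.p. or computed from one; I and e_prev carry over from the previous line; the table rounds u and y to 3 d.p., halves away from zero)
n=0: y=0, sp=4, e=sp−y=4; I=4, D=e−e_prev=4; u=5/4·4+3/2·4+3/4·4=14; next y=1/10·0+1/4·14=3.5
n=1: y=3.5, sp=4, e=sp−y=0.5; I=4.5, D=e−e_prev=-3.5; u=5/4·0.5+3/2·4.5+3/4·(-3.5)=4.75; next y=1/10·3.5+1/4·4.75=1.5375
n=2: y=1.5375, sp=4, e=sp−y=2.4625; I=6.9625, D=e−e_prev=1.9625; u=5/4·2.4625+3/2·6.9625+3/4·1.9625=14.99375; next y=1/10·1.5375+1/4·14.99375≈3.902188
n=3: y≈3.902188, sp=-3, e=sp−y≈-6.902188; I≈0.060313, D=e−e_prev≈-9.364688; u=5/4·(-6.902188)+3/2·0.060313+3/4·(-9.364688)≈-15.560781; next y=1/10·3.902188+1/4·(-15.560781)≈-3.499977
n=4: y≈-3.499977, sp=-3, e=sp−y≈0.499977; I≈0.560289, D=e−e_prev≈7.402164; u=5/4·0.499977+3/2·0.560289+3/4·7.402164≈7.017027; next y=1/10·(-3.499977)+1/4·7.017027≈1.404259
n=5: y≈1.404259, sp=-3, e=sp−y≈-4.404259; I≈-3.843970, D=e−e_prev≈-4.904236; u=5/4·(-4.404259)+3/2·(-3.843970)+3/4·(-4.904236)≈-14.949456; next y=1/10·1.404259+1/4·(-14.949456)≈-3.596938
n=6: y≈-3.596938, sp=-3, e=sp−y≈0.596938; I≈-3.247032, D=e−e_prev≈5.001197; u=5/4·0.596938+3/2·(-3.247032)+3/4·5.001197≈-0.373478; next y=1/10·(-3.596938)+1/4·(-0.373478)≈-0.453063
n=7: y≈-0.453063, sp=-3, e=sp−y≈-2.546937; I≈-5.793969, D=e−e_prev≈-3.143875; u=5/4·(-2.546937)+3/2·(-5.793969)+3/4·(-3.143875)≈-14.232530; next y=1/10·(-0.453063)+1/4·(-14.232530)≈-3.603439
n=8: y≈-3.603439, sp=-3, e=sp−y≈0.603439; I≈-5.190530, D=e−e_prev≈3.150376; u=5/4·0.603439+3/2·(-5.190530)+3/4·3.150376≈-4.668714; next y=1/10·(-3.603439)+1/4·(-4.668714)≈-1.527522
n=9: y≈-1.527522, sp=-3, e=sp−y≈-1.472478; I≈-6.663007, D=e−e_prev≈-2.075916; u=5/4·(-1.472478)+3/2·(-6.663007)+3/4·(-2.075916)≈-13.392045; next y=1/10·(-1.527522)+1/4·(-13.392045)≈-3.500764
n=10: y≈-3.500764, sp=-3, e=sp−y≈0.500764; I≈-6.162244, D=e−e_prev≈1.973241; u=5/4·0.500764+3/2·(-6.162244)+3/4·1.973241≈-7.137480; next y=1/10·(-3.500764)+1/4·(-7.137480)≈-2.134446
n=11: y≈-2.134446, sp=-3, e=sp−y≈-0.865554; I≈-7.027797, D=e−e_prev≈-1.366317; u=5/4·(-0.865554)+3/2·(-7.027797)+3/4·(-1.366317)≈-12.648376; next y=1/10·(-2.134446)+1/4·(-12.648376)≈-3.375539
n=12: y≈-3.375539, sp=-3, e=sp−y≈0.375539; I≈-6.652259, D=e−e_prev≈1.241092; u=5/4·0.375539+3/2·(-6.652259)+3/4·1.241092≈-8.578146; next y=1/10·(-3.375539)+1/4·(-8.578146)≈-2.482090

0 4 14.000 0.000
1 4 4.750 3.500
2 4 14.994 1.538
3 -3 -15.561 3.902
4 -3 7.017 -3.500
5 -3 -14.949 1.404
6 -3 -0.373 -3.597
7 -3 -14.233 -0.453
8 -3 -4.669 -3.603
9 -3 -13.392 -1.528
10 -3 -7.137 -3.501
11 -3 -12.648 -2.134
12 -3 -8.578 -3.376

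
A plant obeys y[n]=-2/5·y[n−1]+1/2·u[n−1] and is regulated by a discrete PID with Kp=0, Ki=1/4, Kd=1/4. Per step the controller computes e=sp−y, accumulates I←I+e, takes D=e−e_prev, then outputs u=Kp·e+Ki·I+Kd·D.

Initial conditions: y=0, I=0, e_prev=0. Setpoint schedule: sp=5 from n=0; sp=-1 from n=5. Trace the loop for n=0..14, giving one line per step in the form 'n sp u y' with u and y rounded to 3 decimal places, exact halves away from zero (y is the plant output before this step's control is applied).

(exact arithmetic carried between steps; '≈' marks a value shown rounded to 6 d.p. or computed from one; I and e_prev carry over from the previous line; the table rounds u and y to 3 d.p., halves away from zero)
n=0: y=0, sp=5, e=sp−y=5; I=5, D=e−e_prev=5; u=0·5+1/4·5+1/4·5=2.5; next y=-2/5·0+1/2·2.5=1.25
n=1: y=1.25, sp=5, e=sp−y=3.75; I=8.75, D=e−e_prev=-1.25; u=0·3.75+1/4·8.75+1/4·(-1.25)=1.875; next y=-2/5·1.25+1/2·1.875=0.4375
n=2: y=0.4375, sp=5, e=sp−y=4.5625; I=13.3125, D=e−e_prev=0.8125; u=0·4.5625+1/4·13.3125+1/4·0.8125=3.53125; next y=-2/5·0.4375+1/2·3.53125=1.590625
n=3: y=1.590625, sp=5, e=sp−y=3.409375; I=16.721875, D=e−e_prev=-1.153125; u=0·3.409375+1/4·16.721875+1/4·(-1.153125)≈3.892188; next y=-2/5·1.590625+1/2·3.892188≈1.309844
n=4: y≈1.309844, sp=5, e=sp−y≈3.690156; I≈20.412031, D=e−e_prev≈0.280781; u=0·3.690156+1/4·20.412031+1/4·0.280781≈5.173203; next y=-2/5·1.309844+1/2·5.173203≈2.062664
n=5: y≈2.062664, sp=-1, e=sp−y≈-3.062664; I≈17.349367, D=e−e_prev≈-6.752820; u=0·(-3.062664)+1/4·17.349367+1/4·(-6.752820)≈2.649137; next y=-2/5·2.062664+1/2·2.649137≈0.499503
n=6: y≈0.499503, sp=-1, e=sp−y≈-1.499503; I≈15.849864, D=e−e_prev≈1.563161; u=0·(-1.499503)+1/4·15.849864+1/4·1.563161≈4.353256; next y=-2/5·0.499503+1/2·4.353256≈1.976827
n=7: y≈1.976827, sp=-1, e=sp−y≈-2.976827; I≈12.873037, D=e−e_prev≈-1.477324; u=0·(-2.976827)+1/4·12.873037+1/4·(-1.477324)≈2.848928; next y=-2/5·1.976827+1/2·2.848928≈0.633733
n=8: y≈0.633733, sp=-1, e=sp−y≈-1.633733; I≈11.239304, D=e−e_prev≈1.343094; u=0·(-1.633733)+1/4·11.239304+1/4·1.343094≈3.145599; next y=-2/5·0.633733+1/2·3.145599≈1.319306
n=9: y≈1.319306, sp=-1, e=sp−y≈-2.319306; I≈8.919998, D=e−e_prev≈-0.685573; u=0·(-2.319306)+1/4·8.919998+1/4·(-0.685573)≈2.058606; next y=-2/5·1.319306+1/2·2.058606≈0.501580
n=10: y≈0.501580, sp=-1, e=sp−y≈-1.501580; I≈7.418417, D=e−e_prev≈0.817726; u=0·(-1.501580)+1/4·7.418417+1/4·0.817726≈2.059036; next y=-2/5·0.501580+1/2·2.059036≈0.828886
n=11: y≈0.828886, sp=-1, e=sp−y≈-1.828886; I≈5.589531, D=e−e_prev≈-0.327305; u=0·(-1.828886)+1/4·5.589531+1/4·(-0.327305)≈1.315557; next y=-2/5·0.828886+1/2·1.315557≈0.326224
n=12: y≈0.326224, sp=-1, e=sp−y≈-1.326224; I≈4.263307, D=e−e_prev≈0.502662; u=0·(-1.326224)+1/4·4.263307+1/4·0.502662≈1.191492; next y=-2/5·0.326224+1/2·1.191492≈0.465257
n=13: y≈0.465257, sp=-1, e=sp−y≈-1.465257; I≈2.798051, D=e−e_prev≈-0.139033; u=0·(-1.465257)+1/4·2.798051+1/4·(-0.139033)≈0.664755; next y=-2/5·0.465257+1/2·0.664755≈0.146275
n=14: y≈0.146275, sp=-1, e=sp−y≈-1.146275; I≈1.651776, D=e−e_prev≈0.318982; u=0·(-1.146275)+1/4·1.651776+1/4·0.318982≈0.492690; next y=-2/5·0.146275+1/2·0.492690≈0.187835

0 5 2.500 0.000
1 5 1.875 1.250
2 5 3.531 0.438
3 5 3.892 1.591
4 5 5.173 1.310
5 -1 2.649 2.063
6 -1 4.353 0.500
7 -1 2.849 1.977
8 -1 3.146 0.634
9 -1 2.059 1.319
10 -1 2.059 0.502
11 -1 1.316 0.829
12 -1 1.191 0.326
13 -1 0.665 0.465
14 -1 0.493 0.146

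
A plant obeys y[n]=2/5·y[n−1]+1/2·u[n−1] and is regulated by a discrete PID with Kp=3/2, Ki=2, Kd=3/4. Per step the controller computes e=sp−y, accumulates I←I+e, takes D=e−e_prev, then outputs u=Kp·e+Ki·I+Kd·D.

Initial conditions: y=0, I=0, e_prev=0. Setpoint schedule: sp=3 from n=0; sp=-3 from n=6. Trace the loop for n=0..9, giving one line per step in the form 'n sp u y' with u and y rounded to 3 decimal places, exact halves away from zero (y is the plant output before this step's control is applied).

0 3 12.750 0.000
1 3 -10.594 6.375
2 3 26.205 -2.747
3 3 -31.833 12.004
4 3 59.478 -11.115
5 3 -84.365 25.293
6 -3 116.628 -32.065
7 -3 -193.361 45.488
8 -3 294.714 -78.485
9 -3 -473.701 115.963

(exact arithmetic carried between steps; '≈' marks a value shown rounded to 6 d.p. or computed from one; I and e_prev carry over from the previous line; the table rounds u and y to 3 d.p., halves away from zero)
n=0: y=0, sp=3, e=sp−y=3; I=3, D=e−e_prev=3; u=3/2·3+2·3+3/4·3=12.75; next y=2/5·0+1/2·12.75=6.375
n=1: y=6.375, sp=3, e=sp−y=-3.375; I=-0.375, D=e−e_prev=-6.375; u=3/2·(-3.375)+2·(-0.375)+3/4·(-6.375)=-10.59375; next y=2/5·6.375+1/2·(-10.59375)=-2.746875
n=2: y=-2.746875, sp=3, e=sp−y=5.746875; I=5.371875, D=e−e_prev=9.121875; u=3/2·5.746875+2·5.371875+3/4·9.121875≈26.205469; next y=2/5·(-2.746875)+1/2·26.205469≈12.003984
n=3: y≈12.003984, sp=3, e=sp−y≈-9.003984; I≈-3.632109, D=e−e_prev≈-14.750859; u=3/2·(-9.003984)+2·(-3.632109)+3/4·(-14.750859)≈-31.833340; next y=2/5·12.003984+1/2·(-31.833340)≈-11.115076
n=4: y≈-11.115076, sp=3, e=sp−y≈14.115076; I≈10.482967, D=e−e_prev≈23.119061; u=3/2·14.115076+2·10.482967+3/4·23.119061≈59.477843; next y=2/5·(-11.115076)+1/2·59.477843≈25.292891
n=5: y≈25.292891, sp=3, e=sp−y≈-22.292891; I≈-11.809924, D=e−e_prev≈-36.407967; u=3/2·(-22.292891)+2·(-11.809924)+3/4·(-36.407967)≈-84.365161; next y=2/5·25.292891+1/2·(-84.365161)≈-32.065424
n=6: y≈-32.065424, sp=-3, e=sp−y≈29.065424; I≈17.255500, D=e−e_prev≈51.358315; u=3/2·29.065424+2·17.255500+3/4·51.358315≈116.627872; next y=2/5·(-32.065424)+1/2·116.627872≈45.487766
n=7: y≈45.487766, sp=-3, e=sp−y≈-48.487766; I≈-31.232267, D=e−e_prev≈-77.553190; u=3/2·(-48.487766)+2·(-31.232267)+3/4·(-77.553190)≈-193.361075; next y=2/5·45.487766+1/2·(-193.361075)≈-78.485431
n=8: y≈-78.485431, sp=-3, e=sp−y≈75.485431; I≈44.253165, D=e−e_prev≈123.973197; u=3/2·75.485431+2·44.253165+3/4·123.973197≈294.714374; next y=2/5·(-78.485431)+1/2·294.714374≈115.963014
n=9: y≈115.963014, sp=-3, e=sp−y≈-118.963014; I≈-74.709850, D=e−e_prev≈-194.448446; u=3/2·(-118.963014)+2·(-74.709850)+3/4·(-194.448446)≈-473.700556; next y=2/5·115.963014+1/2·(-473.700556)≈-190.465072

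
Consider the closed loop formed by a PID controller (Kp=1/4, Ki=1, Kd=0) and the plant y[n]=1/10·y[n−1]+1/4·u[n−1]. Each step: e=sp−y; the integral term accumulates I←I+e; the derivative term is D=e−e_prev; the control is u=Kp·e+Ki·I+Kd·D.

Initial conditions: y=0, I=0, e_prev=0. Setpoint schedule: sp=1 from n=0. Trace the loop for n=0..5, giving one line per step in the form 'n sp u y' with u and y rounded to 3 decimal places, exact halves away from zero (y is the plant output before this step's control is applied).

(exact arithmetic carried between steps; '≈' marks a value shown rounded to 6 d.p. or computed from one; I and e_prev carry over from the previous line; the table rounds u and y to 3 d.p., halves away from zero)
n=0: y=0, sp=1, e=sp−y=1; I=1, D=e−e_prev=1; u=1/4·1+1·1+0·1=1.25; next y=1/10·0+1/4·1.25=0.3125
n=1: y=0.3125, sp=1, e=sp−y=0.6875; I=1.6875, D=e−e_prev=-0.3125; u=1/4·0.6875+1·1.6875+0·(-0.3125)=1.859375; next y=1/10·0.3125+1/4·1.859375≈0.496094
n=2: y≈0.496094, sp=1, e=sp−y≈0.503906; I≈2.191406, D=e−e_prev≈-0.183594; u=1/4·0.503906+1·2.191406+0·(-0.183594)≈2.317383; next y=1/10·0.496094+1/4·2.317383≈0.628955
n=3: y≈0.628955, sp=1, e=sp−y≈0.371045; I≈2.562451, D=e−e_prev≈-0.132861; u=1/4·0.371045+1·2.562451+0·(-0.132861)≈2.655212; next y=1/10·0.628955+1/4·2.655212≈0.726699
n=4: y≈0.726699, sp=1, e=sp−y≈0.273301; I≈2.835753, D=e−e_prev≈-0.097744; u=1/4·0.273301+1·2.835753+0·(-0.097744)≈2.904078; next y=1/10·0.726699+1/4·2.904078≈0.798689
n=5: y≈0.798689, sp=1, e=sp−y≈0.201311; I≈3.037063, D=e−e_prev≈-0.071991; u=1/4·0.201311+1·3.037063+0·(-0.071991)≈3.087391; next y=1/10·0.798689+1/4·3.087391≈0.851717

0 1 1.250 0.000
1 1 1.859 0.313
2 1 2.317 0.496
3 1 2.655 0.629
4 1 2.904 0.727
5 1 3.087 0.799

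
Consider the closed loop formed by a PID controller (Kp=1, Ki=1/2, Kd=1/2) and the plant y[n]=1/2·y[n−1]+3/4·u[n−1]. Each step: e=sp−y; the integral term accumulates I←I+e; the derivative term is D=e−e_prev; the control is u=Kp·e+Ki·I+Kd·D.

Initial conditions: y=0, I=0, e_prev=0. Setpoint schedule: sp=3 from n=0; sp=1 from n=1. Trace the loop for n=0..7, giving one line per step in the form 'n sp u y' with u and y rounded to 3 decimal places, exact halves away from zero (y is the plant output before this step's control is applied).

(exact arithmetic carried between steps; '≈' marks a value shown rounded to 6 d.p. or computed from one; I and e_prev carry over from the previous line; the table rounds u and y to 3 d.p., halves away from zero)
n=0: y=0, sp=3, e=sp−y=3; I=3, D=e−e_prev=3; u=1·3+1/2·3+1/2·3=6; next y=1/2·0+3/4·6=4.5
n=1: y=4.5, sp=1, e=sp−y=-3.5; I=-0.5, D=e−e_prev=-6.5; u=1·(-3.5)+1/2·(-0.5)+1/2·(-6.5)=-7; next y=1/2·4.5+3/4·(-7)=-3
n=2: y=-3, sp=1, e=sp−y=4; I=3.5, D=e−e_prev=7.5; u=1·4+1/2·3.5+1/2·7.5=9.5; next y=1/2·(-3)+3/4·9.5=5.625
n=3: y=5.625, sp=1, e=sp−y=-4.625; I=-1.125, D=e−e_prev=-8.625; u=1·(-4.625)+1/2·(-1.125)+1/2·(-8.625)=-9.5; next y=1/2·5.625+3/4·(-9.5)=-4.3125
n=4: y=-4.3125, sp=1, e=sp−y=5.3125; I=4.1875, D=e−e_prev=9.9375; u=1·5.3125+1/2·4.1875+1/2·9.9375=12.375; next y=1/2·(-4.3125)+3/4·12.375=7.125
n=5: y=7.125, sp=1, e=sp−y=-6.125; I=-1.9375, D=e−e_prev=-11.4375; u=1·(-6.125)+1/2·(-1.9375)+1/2·(-11.4375)=-12.8125; next y=1/2·7.125+3/4·(-12.8125)=-6.046875
n=6: y=-6.046875, sp=1, e=sp−y=7.046875; I=5.109375, D=e−e_prev=13.171875; u=1·7.046875+1/2·5.109375+1/2·13.171875=16.1875; next y=1/2·(-6.046875)+3/4·16.1875≈9.117188
n=7: y≈9.117188, sp=1, e=sp−y≈-8.117188; I≈-3.007813, D=e−e_prev≈-15.164063; u=1·(-8.117188)+1/2·(-3.007813)+1/2·(-15.164063)≈-17.203125; next y=1/2·9.117188+3/4·(-17.203125)≈-8.34375

0 3 6.000 0.000
1 1 -7.000 4.500
2 1 9.500 -3.000
3 1 -9.500 5.625
4 1 12.375 -4.313
5 1 -12.813 7.125
6 1 16.188 -6.047
7 1 -17.203 9.117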